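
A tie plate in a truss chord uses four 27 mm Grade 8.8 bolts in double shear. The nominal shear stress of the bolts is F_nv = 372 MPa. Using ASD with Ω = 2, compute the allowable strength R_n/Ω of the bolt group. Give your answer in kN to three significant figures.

852 kN

A_b = π × 27² / 4 = 572.6 mm².
R_n = F_nv · A_b · n · n_s = 372 × 572.6 × 4 × 2 / 1000 = 1704 kN.
Allowable strength R_n/Ω = 1704 / 2 = 852 kN.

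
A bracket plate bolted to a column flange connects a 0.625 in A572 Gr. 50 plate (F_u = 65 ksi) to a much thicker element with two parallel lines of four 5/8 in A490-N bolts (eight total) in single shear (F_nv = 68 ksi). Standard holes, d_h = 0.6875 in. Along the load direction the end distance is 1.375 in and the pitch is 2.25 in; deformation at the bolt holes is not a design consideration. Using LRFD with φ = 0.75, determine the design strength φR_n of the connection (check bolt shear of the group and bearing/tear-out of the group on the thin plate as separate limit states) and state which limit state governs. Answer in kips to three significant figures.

125 kips (bolt shear governs)

Bolt shear: A_b = π·0.625²/4 = 0.3068 in²; R_n = 68 × 0.3068 × 8 × 1 = 166.9 kips → 0.75 × 166.9 = 125 kips.
Bearing (1.5 l_c t F_u ≤ 3.0 d t F_u): upper limit = 3.0·0.625·0.625·65 = 76.17 kips.
  Edge l_c = 1.375 − 0.6875/2 = 1.031 → r_n = 62.84 kips; interior l_c = 2.25 − 0.6875 = 1.562 → r_n = 76.17 kips.
  R_n,bearing = 2·62.84 + 6·76.17 = 582.7 kips → 0.75 × 582.7 = 437 kips.
Bolt shear governs: 125 kips.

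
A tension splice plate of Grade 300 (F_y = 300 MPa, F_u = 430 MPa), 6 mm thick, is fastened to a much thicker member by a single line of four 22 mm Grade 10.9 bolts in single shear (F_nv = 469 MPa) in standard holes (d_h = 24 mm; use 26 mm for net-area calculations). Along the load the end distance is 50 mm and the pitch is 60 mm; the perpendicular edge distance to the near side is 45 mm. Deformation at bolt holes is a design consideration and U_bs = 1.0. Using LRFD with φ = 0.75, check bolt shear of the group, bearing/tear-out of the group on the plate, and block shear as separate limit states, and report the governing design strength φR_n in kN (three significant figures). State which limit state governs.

Bolt shear: A_b = π·22²/4 = 380.1 mm²; R_n = 469 × 380.1 × 4 × 1 / 1000 = 713.1 kN → 0.75 × 713.1 = 535 kN.
Bearing: edge l_c = 38, r_n = 117.6 kN; interior l_c = 36, r_n = 111.5 kN; R_n = 117.6 + 3·111.5 = 452 kN → 339 kN.
Block shear: A_gv = 1380, A_nv = 834, A_nt = 192 mm²; R_n = min(0.6F_uA_nv, 0.6F_yA_gv) + U_bs·F_u·A_nt = 297.7 kN → 223 kN.
Block shear governs: 223 kN.

223 kN (block shear governs)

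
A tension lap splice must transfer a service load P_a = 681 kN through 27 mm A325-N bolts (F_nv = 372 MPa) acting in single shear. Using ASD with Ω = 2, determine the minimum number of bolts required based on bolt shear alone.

7 bolts

A_b = π·27²/4 = 572.6 mm².
Per-bolt allowable strength R_n/Ω = 372 × 572.6 × 1 / 1000 / 2 = 106.5 kN.
n ≥ 681 / 106.5 = 6.395 → use 7 bolts.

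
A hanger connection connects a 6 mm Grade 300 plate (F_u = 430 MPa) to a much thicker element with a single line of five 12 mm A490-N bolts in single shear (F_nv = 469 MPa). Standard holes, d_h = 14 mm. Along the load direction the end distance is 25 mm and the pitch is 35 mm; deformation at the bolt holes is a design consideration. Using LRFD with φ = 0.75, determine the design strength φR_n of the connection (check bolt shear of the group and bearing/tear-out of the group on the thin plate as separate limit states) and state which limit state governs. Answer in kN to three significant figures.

Bolt shear: A_b = π·12²/4 = 113.1 mm²; R_n = 469 × 113.1 × 5 × 1 / 1000 = 265.2 kN → 0.75 × 265.2 = 199 kN.
Bearing (1.2 l_c t F_u ≤ 2.4 d t F_u): upper limit = 2.4·12·6·430 / 1000 = 74.3 kN.
  Edge l_c = 25 − 14/2 = 18 → r_n = 55.73 kN; interior l_c = 35 − 14 = 21 → r_n = 65.02 kN.
  R_n,bearing = 1·55.73 + 4·65.02 = 315.8 kN → 0.75 × 315.8 = 237 kN.
Bolt shear governs: 199 kN.

199 kN (bolt shear governs)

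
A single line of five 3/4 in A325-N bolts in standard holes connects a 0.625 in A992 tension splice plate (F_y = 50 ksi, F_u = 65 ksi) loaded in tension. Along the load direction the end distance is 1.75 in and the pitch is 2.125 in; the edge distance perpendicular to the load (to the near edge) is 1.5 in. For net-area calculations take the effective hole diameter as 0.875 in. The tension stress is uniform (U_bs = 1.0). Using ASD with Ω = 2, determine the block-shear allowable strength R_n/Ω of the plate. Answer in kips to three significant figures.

98.5 kips

Shear plane L_v = 1.75 + 4·2.125 = 10.25 in; A_gv = 10.25 × 0.625 = 6.406 in².
A_nv = (10.25 − 4.5·0.875) × 0.625 = 3.945 in².
A_nt = (1.5 − 0.5·0.875) × 0.625 = 0.6641 in².
0.6 F_u A_nv = 153.9 kips; 0.6 F_y A_gv = 192.2 kips → shear rupture governs the shear term.
R_n = 153.9 + 1.0 × 65 × 0.6641 = 197 kips.
Allowable strength R_n/Ω = 197 / 2 = 98.5 kips.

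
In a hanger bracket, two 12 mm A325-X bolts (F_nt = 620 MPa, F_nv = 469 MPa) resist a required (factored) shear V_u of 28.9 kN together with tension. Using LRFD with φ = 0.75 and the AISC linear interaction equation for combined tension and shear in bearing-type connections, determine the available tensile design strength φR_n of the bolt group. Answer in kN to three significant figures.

98.5 kN

A_b = π·12²/4 = 113.1 mm²; f_rv = 28.9 × 1000 / (2 × 113.1) = 127.8 MPa.
F'_nt = 1.3 F_nt − (F_nt / φF_nv) f_rv = 1.3·620 − (620/(0.75·469))·127.8 = 580.8 MPa, capped at F_nt → F'_nt = 580.8 MPa.
R_n = F'_nt · A_b · n = 580.8 × 113.1 × 2 / 1000 = 131.4 kN.
Design strength φR_n = 0.75 × 131.4 = 98.5 kN.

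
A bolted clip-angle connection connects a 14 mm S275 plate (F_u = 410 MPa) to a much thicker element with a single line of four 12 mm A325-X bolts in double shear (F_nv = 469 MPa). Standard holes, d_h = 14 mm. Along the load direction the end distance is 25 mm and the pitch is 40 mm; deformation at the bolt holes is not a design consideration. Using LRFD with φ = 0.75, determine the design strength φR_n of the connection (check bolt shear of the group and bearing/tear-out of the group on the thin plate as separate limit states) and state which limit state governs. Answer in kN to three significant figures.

Bolt shear: A_b = π·12²/4 = 113.1 mm²; R_n = 469 × 113.1 × 4 × 2 / 1000 = 424.3 kN → 0.75 × 424.3 = 318 kN.
Bearing (1.5 l_c t F_u ≤ 3.0 d t F_u): upper limit = 3.0·12·14·410 / 1000 = 206.6 kN.
  Edge l_c = 25 − 14/2 = 18 → r_n = 155 kN; interior l_c = 40 − 14 = 26 → r_n = 206.6 kN.
  R_n,bearing = 1·155 + 3·206.6 = 774.9 kN → 0.75 × 774.9 = 581 kN.
Bolt shear governs: 318 kN.

318 kN (bolt shear governs)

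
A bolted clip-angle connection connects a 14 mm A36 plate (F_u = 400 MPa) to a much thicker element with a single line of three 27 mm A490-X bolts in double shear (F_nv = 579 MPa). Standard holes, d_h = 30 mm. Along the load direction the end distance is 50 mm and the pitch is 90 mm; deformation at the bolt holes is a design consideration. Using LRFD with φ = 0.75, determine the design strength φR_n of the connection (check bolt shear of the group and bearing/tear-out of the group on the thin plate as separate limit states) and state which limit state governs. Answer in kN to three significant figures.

721 kN (bearing governs)

Bolt shear: A_b = π·27²/4 = 572.6 mm²; R_n = 579 × 572.6 × 3 × 2 / 1000 = 1989 kN → 0.75 × 1989 = 1490 kN.
Bearing (1.2 l_c t F_u ≤ 2.4 d t F_u): upper limit = 2.4·27·14·400 / 1000 = 362.9 kN.
  Edge l_c = 50 − 30/2 = 35 → r_n = 235.2 kN; interior l_c = 90 − 30 = 60 → r_n = 362.9 kN.
  R_n,bearing = 1·235.2 + 2·362.9 = 961 kN → 0.75 × 961 = 721 kN.
Bearing governs: 721 kN.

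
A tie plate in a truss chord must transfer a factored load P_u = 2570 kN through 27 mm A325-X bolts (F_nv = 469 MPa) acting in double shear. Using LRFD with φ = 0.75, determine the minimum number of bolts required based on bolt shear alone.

A_b = π·27²/4 = 572.6 mm².
Per-bolt design strength φR_n = 0.75 × 469 × 572.6 × 2 / 1000 = 402.8 kN.
n ≥ 2570 / 402.8 = 6.38 → use 7 bolts.

7 bolts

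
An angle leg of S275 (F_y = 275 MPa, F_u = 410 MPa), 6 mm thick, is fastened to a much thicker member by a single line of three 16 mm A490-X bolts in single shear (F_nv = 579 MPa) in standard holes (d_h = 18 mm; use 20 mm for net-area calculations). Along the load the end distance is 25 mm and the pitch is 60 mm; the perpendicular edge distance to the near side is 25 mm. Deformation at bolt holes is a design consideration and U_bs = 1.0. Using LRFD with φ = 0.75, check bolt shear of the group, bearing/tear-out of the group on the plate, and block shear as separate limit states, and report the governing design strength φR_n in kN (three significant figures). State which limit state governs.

Bolt shear: A_b = π·16²/4 = 201.1 mm²; R_n = 579 × 201.1 × 3 × 1 / 1000 = 349.2 kN → 0.75 × 349.2 = 262 kN.
Bearing: edge l_c = 16, r_n = 47.23 kN; interior l_c = 42, r_n = 94.46 kN; R_n = 47.23 + 2·94.46 = 236.2 kN → 177 kN.
Block shear: A_gv = 870, A_nv = 570, A_nt = 90 mm²; R_n = min(0.6F_uA_nv, 0.6F_yA_gv) + U_bs·F_u·A_nt = 177.1 kN → 133 kN.
Block shear governs: 133 kN.

133 kN (block shear governs)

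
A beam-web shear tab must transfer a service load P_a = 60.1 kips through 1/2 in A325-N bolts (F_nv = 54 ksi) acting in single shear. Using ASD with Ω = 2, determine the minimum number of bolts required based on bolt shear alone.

A_b = π·0.5²/4 = 0.1963 in².
Per-bolt allowable strength R_n/Ω = 54 × 0.1963 × 1 / 2 = 5.301 kips.
n ≥ 60.1 / 5.301 = 11.34 → use 12 bolts.

12 bolts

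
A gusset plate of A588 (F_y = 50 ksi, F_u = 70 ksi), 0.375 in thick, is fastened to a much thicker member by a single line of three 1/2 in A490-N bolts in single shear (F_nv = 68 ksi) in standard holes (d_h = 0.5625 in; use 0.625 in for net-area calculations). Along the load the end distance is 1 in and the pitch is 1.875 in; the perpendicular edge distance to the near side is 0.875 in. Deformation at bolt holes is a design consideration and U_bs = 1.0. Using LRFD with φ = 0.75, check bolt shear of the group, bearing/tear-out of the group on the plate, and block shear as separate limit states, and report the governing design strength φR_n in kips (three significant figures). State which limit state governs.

Bolt shear: A_b = π·0.5²/4 = 0.1963 in²; R_n = 68 × 0.1963 × 3 × 1 = 40.06 kips → 0.75 × 40.06 = 30 kips.
Bearing: edge l_c = 0.7188, r_n = 22.64 kips; interior l_c = 1.312, r_n = 31.5 kips; R_n = 22.64 + 2·31.5 = 85.64 kips → 64.2 kips.
Block shear: A_gv = 1.781, A_nv = 1.195, A_nt = 0.2109 in²; R_n = min(0.6F_uA_nv, 0.6F_yA_gv) + U_bs·F_u·A_nt = 64.97 kips → 48.7 kips.
Bolt shear governs: 30 kips.

30 kips (bolt shear governs)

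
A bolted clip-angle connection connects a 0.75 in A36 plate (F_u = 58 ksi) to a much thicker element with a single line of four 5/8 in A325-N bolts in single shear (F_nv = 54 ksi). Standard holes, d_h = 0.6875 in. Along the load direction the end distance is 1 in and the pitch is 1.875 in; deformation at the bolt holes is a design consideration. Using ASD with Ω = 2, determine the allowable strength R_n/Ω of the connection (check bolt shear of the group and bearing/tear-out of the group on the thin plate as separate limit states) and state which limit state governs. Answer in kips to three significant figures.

Bolt shear: A_b = π·0.625²/4 = 0.3068 in²; R_n = 54 × 0.3068 × 4 × 1 = 66.27 kips → 66.27 / 2 = 33.1 kips.
Bearing (1.2 l_c t F_u ≤ 2.4 d t F_u): upper limit = 2.4·0.625·0.75·58 = 65.25 kips.
  Edge l_c = 1 − 0.6875/2 = 0.6562 → r_n = 34.26 kips; interior l_c = 1.875 − 0.6875 = 1.188 → r_n = 61.99 kips.
  R_n,bearing = 1·34.26 + 3·61.99 = 220.2 kips → 220.2 / 2 = 110 kips.
Bolt shear governs: 33.1 kips.

33.1 kips (bolt shear governs)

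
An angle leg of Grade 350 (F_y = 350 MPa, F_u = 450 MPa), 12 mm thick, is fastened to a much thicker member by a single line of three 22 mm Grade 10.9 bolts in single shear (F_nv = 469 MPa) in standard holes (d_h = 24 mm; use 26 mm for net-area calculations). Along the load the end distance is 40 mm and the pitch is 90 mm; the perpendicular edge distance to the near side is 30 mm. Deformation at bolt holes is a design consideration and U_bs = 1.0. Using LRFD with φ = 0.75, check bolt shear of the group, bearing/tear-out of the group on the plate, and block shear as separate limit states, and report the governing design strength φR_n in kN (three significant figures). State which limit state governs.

Bolt shear: A_b = π·22²/4 = 380.1 mm²; R_n = 469 × 380.1 × 3 × 1 / 1000 = 534.8 kN → 0.75 × 534.8 = 401 kN.
Bearing: edge l_c = 28, r_n = 181.4 kN; interior l_c = 66, r_n = 285.1 kN; R_n = 181.4 + 2·285.1 = 751.7 kN → 564 kN.
Block shear: A_gv = 2640, A_nv = 1860, A_nt = 204 mm²; R_n = min(0.6F_uA_nv, 0.6F_yA_gv) + U_bs·F_u·A_nt = 594 kN → 446 kN.
Bolt shear governs: 401 kN.

401 kN (bolt shear governs)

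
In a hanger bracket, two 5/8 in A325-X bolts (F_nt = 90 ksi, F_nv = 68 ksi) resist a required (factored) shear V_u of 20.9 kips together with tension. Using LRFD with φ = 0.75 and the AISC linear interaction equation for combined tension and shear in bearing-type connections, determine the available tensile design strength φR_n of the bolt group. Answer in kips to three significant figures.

A_b = π·0.625²/4 = 0.3068 in²; f_rv = 20.9 / (2 × 0.3068) = 34.06 ksi.
F'_nt = 1.3 F_nt − (F_nt / φF_nv) f_rv = 1.3·90 − (90/(0.75·68))·34.06 = 56.89 ksi, capped at F_nt → F'_nt = 56.89 ksi.
R_n = F'_nt · A_b · n = 56.89 × 0.3068 × 2 = 34.91 kips.
Design strength φR_n = 0.75 × 34.91 = 26.2 kips.

26.2 kips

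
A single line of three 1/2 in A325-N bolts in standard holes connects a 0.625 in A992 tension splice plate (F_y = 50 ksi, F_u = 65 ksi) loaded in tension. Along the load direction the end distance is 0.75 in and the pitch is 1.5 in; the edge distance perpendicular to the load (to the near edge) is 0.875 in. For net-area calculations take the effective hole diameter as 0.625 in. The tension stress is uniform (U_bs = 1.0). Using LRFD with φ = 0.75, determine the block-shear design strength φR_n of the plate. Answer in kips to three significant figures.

Shear plane L_v = 0.75 + 2·1.5 = 3.75 in; A_gv = 3.75 × 0.625 = 2.344 in².
A_nv = (3.75 − 2.5·0.625) × 0.625 = 1.367 in².
A_nt = (0.875 − 0.5·0.625) × 0.625 = 0.3516 in².
0.6 F_u A_nv = 53.32 kips; 0.6 F_y A_gv = 70.31 kips → shear rupture governs the shear term.
R_n = 53.32 + 1.0 × 65 × 0.3516 = 76.17 kips.
Design strength φR_n = 0.75 × 76.17 = 57.1 kips.

57.1 kips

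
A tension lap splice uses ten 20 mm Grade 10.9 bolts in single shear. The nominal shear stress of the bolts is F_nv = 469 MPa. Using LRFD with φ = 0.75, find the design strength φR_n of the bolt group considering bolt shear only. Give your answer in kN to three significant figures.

A_b = π × 20² / 4 = 314.2 mm².
R_n = F_nv · A_b · n · n_s = 469 × 314.2 × 10 × 1 / 1000 = 1473 kN.
Design strength φR_n = 0.75 × 1473 = 1110 kN.

1110 kN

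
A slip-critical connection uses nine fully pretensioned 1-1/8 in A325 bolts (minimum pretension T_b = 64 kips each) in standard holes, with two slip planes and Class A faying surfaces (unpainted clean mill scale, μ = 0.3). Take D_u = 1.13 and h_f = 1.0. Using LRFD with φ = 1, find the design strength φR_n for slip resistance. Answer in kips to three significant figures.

R_n = μ · D_u · h_f · T_b · n_s · n_b = 0.3 × 1.13 × 1.0 × 64 × 2 × 9 = 390.5 kips.
Design strength φR_n = 1 × 390.5 = 391 kips.

391 kips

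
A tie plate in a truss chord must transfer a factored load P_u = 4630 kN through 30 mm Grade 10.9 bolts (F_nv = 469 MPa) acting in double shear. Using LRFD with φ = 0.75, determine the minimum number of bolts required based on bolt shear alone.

10 bolts

A_b = π·30²/4 = 706.9 mm².
Per-bolt design strength φR_n = 0.75 × 469 × 706.9 × 2 / 1000 = 497.3 kN.
n ≥ 4630 / 497.3 = 9.311 → use 10 bolts.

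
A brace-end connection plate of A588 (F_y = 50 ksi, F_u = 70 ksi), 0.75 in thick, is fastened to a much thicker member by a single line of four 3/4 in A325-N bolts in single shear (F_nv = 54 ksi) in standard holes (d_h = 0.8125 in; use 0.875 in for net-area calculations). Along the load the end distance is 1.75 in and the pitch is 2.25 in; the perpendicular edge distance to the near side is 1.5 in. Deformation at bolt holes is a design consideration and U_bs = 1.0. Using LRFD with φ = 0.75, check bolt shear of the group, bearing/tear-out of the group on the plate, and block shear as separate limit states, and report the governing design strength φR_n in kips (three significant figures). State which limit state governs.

Bolt shear: A_b = π·0.75²/4 = 0.4418 in²; R_n = 54 × 0.4418 × 4 × 1 = 95.43 kips → 0.75 × 95.43 = 71.6 kips.
Bearing: edge l_c = 1.344, r_n = 84.66 kips; interior l_c = 1.438, r_n = 90.56 kips; R_n = 84.66 + 3·90.56 = 356.3 kips → 267 kips.
Block shear: A_gv = 6.375, A_nv = 4.078, A_nt = 0.7969 in²; R_n = min(0.6F_uA_nv, 0.6F_yA_gv) + U_bs·F_u·A_nt = 227.1 kips → 170 kips.
Bolt shear governs: 71.6 kips.

71.6 kips (bolt shear governs)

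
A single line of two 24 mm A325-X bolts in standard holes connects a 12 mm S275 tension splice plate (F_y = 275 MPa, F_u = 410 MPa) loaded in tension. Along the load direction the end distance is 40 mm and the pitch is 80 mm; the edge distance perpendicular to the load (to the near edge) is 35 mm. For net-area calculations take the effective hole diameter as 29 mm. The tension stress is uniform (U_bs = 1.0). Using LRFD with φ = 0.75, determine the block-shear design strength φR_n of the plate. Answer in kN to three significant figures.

245 kN

Shear plane L_v = 40 + 1·80 = 120 mm; A_gv = 120 × 12 = 1440 mm².
A_nv = (120 − 1.5·29) × 12 = 918 mm².
A_nt = (35 − 0.5·29) × 12 = 246 mm².
0.6 F_u A_nv = 225.8 kN; 0.6 F_y A_gv = 237.6 kN → shear rupture governs the shear term.
R_n = 225.8 + 1.0 × 410 × 246 / 1000 = 326.7 kN.
Design strength φR_n = 0.75 × 326.7 = 245 kN.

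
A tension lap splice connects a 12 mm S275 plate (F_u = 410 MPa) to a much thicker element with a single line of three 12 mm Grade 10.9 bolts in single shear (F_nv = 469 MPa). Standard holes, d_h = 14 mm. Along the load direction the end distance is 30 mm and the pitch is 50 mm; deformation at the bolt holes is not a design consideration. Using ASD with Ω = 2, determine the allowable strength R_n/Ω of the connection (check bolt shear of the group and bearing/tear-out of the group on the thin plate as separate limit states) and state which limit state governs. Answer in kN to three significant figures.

Bolt shear: A_b = π·12²/4 = 113.1 mm²; R_n = 469 × 113.1 × 3 × 1 / 1000 = 159.1 kN → 159.1 / 2 = 79.6 kN.
Bearing (1.5 l_c t F_u ≤ 3.0 d t F_u): upper limit = 3.0·12·12·410 / 1000 = 177.1 kN.
  Edge l_c = 30 − 14/2 = 23 → r_n = 169.7 kN; interior l_c = 50 − 14 = 36 → r_n = 177.1 kN.
  R_n,bearing = 1·169.7 + 2·177.1 = 524 kN → 524 / 2 = 262 kN.
Bolt shear governs: 79.6 kN.

79.6 kN (bolt shear governs)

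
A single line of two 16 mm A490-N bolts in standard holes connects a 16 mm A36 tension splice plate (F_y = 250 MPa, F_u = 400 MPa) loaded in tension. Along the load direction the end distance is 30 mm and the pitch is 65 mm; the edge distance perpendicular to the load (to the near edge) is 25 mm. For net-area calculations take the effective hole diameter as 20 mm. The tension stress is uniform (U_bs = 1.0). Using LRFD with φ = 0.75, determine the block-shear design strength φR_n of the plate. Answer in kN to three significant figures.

Shear plane L_v = 30 + 1·65 = 95 mm; A_gv = 95 × 16 = 1520 mm².
A_nv = (95 − 1.5·20) × 16 = 1040 mm².
A_nt = (25 − 0.5·20) × 16 = 240 mm².
0.6 F_u A_nv = 249.6 kN; 0.6 F_y A_gv = 228 kN → shear yielding governs the shear term.
R_n = 228 + 1.0 × 400 × 240 / 1000 = 324 kN.
Design strength φR_n = 0.75 × 324 = 243 kN.

243 kN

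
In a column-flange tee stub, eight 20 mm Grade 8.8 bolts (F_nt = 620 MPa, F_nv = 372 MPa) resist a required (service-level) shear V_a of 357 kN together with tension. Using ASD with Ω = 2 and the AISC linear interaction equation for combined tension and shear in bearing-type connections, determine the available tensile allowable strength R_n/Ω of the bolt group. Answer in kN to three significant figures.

A_b = π·20²/4 = 314.2 mm²; f_rv = 357 × 1000 / (8 × 314.2) = 142 MPa.
F'_nt = 1.3 F_nt − (Ω F_nt / F_nv) f_rv = 1.3·620 − (2·620/372)·142 = 332.5 MPa, capped at F_nt → F'_nt = 332.5 MPa.
R_n = F'_nt · A_b · n = 332.5 × 314.2 × 8 / 1000 = 835.7 kN.
Allowable strength R_n/Ω = 835.7 / 2 = 418 kN.

418 kN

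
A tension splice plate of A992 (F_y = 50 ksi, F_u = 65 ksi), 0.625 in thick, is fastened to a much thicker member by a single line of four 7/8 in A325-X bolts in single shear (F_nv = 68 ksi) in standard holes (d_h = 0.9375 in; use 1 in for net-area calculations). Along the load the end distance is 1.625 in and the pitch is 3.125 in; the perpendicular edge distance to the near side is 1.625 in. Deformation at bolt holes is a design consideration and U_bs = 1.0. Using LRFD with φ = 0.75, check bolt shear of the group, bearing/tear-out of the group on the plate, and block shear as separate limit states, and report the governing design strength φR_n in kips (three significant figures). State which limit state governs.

Bolt shear: A_b = π·0.875²/4 = 0.6013 in²; R_n = 68 × 0.6013 × 4 × 1 = 163.6 kips → 0.75 × 163.6 = 123 kips.
Bearing: edge l_c = 1.156, r_n = 56.37 kips; interior l_c = 2.188, r_n = 85.31 kips; R_n = 56.37 + 3·85.31 = 312.3 kips → 234 kips.
Block shear: A_gv = 6.875, A_nv = 4.688, A_nt = 0.7031 in²; R_n = min(0.6F_uA_nv, 0.6F_yA_gv) + U_bs·F_u·A_nt = 228.5 kips → 171 kips.
Bolt shear governs: 123 kips.

123 kips (bolt shear governs)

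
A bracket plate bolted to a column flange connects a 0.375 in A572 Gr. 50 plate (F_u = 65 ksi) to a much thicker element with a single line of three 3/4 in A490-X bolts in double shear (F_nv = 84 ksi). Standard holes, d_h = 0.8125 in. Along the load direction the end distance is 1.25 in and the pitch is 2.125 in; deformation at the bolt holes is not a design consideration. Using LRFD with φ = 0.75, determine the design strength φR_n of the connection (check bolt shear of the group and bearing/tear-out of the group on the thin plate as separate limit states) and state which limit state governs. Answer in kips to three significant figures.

Bolt shear: A_b = π·0.75²/4 = 0.4418 in²; R_n = 84 × 0.4418 × 3 × 2 = 222.7 kips → 0.75 × 222.7 = 167 kips.
Bearing (1.5 l_c t F_u ≤ 3.0 d t F_u): upper limit = 3.0·0.75·0.375·65 = 54.84 kips.
  Edge l_c = 1.25 − 0.8125/2 = 0.8438 → r_n = 30.85 kips; interior l_c = 2.125 − 0.8125 = 1.312 → r_n = 47.99 kips.
  R_n,bearing = 1·30.85 + 2·47.99 = 126.8 kips → 0.75 × 126.8 = 95.1 kips.
Bearing governs: 95.1 kips.

95.1 kips (bearing governs)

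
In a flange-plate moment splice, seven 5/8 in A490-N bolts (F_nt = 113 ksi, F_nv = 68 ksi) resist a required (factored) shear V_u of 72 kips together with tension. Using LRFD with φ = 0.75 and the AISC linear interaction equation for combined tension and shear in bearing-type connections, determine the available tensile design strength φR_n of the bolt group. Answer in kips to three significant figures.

A_b = π·0.625²/4 = 0.3068 in²; f_rv = 72 / (7 × 0.3068) = 33.53 ksi.
F'_nt = 1.3 F_nt − (F_nt / φF_nv) f_rv = 1.3·113 − (113/(0.75·68))·33.53 = 72.62 ksi, capped at F_nt → F'_nt = 72.62 ksi.
R_n = F'_nt · A_b · n = 72.62 × 0.3068 × 7 = 155.9 kips.
Design strength φR_n = 0.75 × 155.9 = 117 kips.

117 kips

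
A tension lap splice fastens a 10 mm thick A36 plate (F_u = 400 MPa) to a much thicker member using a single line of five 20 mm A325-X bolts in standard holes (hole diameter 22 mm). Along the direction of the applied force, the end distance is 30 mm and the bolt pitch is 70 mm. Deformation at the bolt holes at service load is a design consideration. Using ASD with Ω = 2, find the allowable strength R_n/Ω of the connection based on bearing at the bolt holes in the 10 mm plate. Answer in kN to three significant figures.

430 kN

Per bolt r_n = 1.2 l_c t F_u ≤ 2.4 d t F_u; upper limit = 2.4 × 20 × 10 × 400 / 1000 = 192 kN.
Edge bolt: l_c = 30 − 22/2 = 19 mm → 1.2 × 19 × 10 × 400 / 1000 = 91.2 → r_n = 91.2 kN.
Interior bolts: l_c = 70 − 22 = 48 mm → 1.2 × 48 × 10 × 400 / 1000 = 230.4 → r_n = 192 kN.
R_n = 1 × 91.2 + 4 × 192 = 859.2 kN.
Allowable strength R_n/Ω = 859.2 / 2 = 430 kN.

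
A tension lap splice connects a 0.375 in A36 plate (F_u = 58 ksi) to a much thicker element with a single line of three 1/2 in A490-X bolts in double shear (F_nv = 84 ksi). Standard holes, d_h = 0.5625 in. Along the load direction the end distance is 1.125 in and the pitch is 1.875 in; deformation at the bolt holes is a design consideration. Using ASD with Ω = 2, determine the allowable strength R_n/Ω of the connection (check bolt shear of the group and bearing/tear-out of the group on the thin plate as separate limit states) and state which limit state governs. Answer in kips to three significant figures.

37.1 kips (bearing governs)

Bolt shear: A_b = π·0.5²/4 = 0.1963 in²; R_n = 84 × 0.1963 × 3 × 2 = 98.96 kips → 98.96 / 2 = 49.5 kips.
Bearing (1.2 l_c t F_u ≤ 2.4 d t F_u): upper limit = 2.4·0.5·0.375·58 = 26.1 kips.
  Edge l_c = 1.125 − 0.5625/2 = 0.8438 → r_n = 22.02 kips; interior l_c = 1.875 − 0.5625 = 1.312 → r_n = 26.1 kips.
  R_n,bearing = 1·22.02 + 2·26.1 = 74.22 kips → 74.22 / 2 = 37.1 kips.
Bearing governs: 37.1 kips.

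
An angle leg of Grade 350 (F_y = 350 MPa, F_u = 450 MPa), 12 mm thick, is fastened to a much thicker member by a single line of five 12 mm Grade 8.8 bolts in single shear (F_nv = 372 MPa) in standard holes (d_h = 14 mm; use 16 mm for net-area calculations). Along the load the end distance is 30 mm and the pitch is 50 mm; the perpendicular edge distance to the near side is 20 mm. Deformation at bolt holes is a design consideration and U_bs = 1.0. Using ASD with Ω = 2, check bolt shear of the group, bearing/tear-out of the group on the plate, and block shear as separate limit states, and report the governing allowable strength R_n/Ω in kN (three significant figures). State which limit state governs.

105 kN (bolt shear governs)

Bolt shear: A_b = π·12²/4 = 113.1 mm²; R_n = 372 × 113.1 × 5 × 1 / 1000 = 210.4 kN → 210.4 / 2 = 105 kN.
Bearing: edge l_c = 23, r_n = 149 kN; interior l_c = 36, r_n = 155.5 kN; R_n = 149 + 4·155.5 = 771.1 kN → 386 kN.
Block shear: A_gv = 2760, A_nv = 1896, A_nt = 144 mm²; R_n = min(0.6F_uA_nv, 0.6F_yA_gv) + U_bs·F_u·A_nt = 576.7 kN → 288 kN.
Bolt shear governs: 105 kN.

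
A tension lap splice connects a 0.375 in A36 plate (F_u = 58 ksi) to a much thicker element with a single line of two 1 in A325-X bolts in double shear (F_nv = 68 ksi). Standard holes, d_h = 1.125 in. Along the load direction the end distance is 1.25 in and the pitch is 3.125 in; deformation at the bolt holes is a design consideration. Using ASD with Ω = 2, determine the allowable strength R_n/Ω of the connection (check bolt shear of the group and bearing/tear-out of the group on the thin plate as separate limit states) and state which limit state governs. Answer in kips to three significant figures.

Bolt shear: A_b = π·1²/4 = 0.7854 in²; R_n = 68 × 0.7854 × 2 × 2 = 213.6 kips → 213.6 / 2 = 107 kips.
Bearing (1.2 l_c t F_u ≤ 2.4 d t F_u): upper limit = 2.4·1·0.375·58 = 52.2 kips.
  Edge l_c = 1.25 − 1.125/2 = 0.6875 → r_n = 17.94 kips; interior l_c = 3.125 − 1.125 = 2 → r_n = 52.2 kips.
  R_n,bearing = 1·17.94 + 1·52.2 = 70.14 kips → 70.14 / 2 = 35.1 kips.
Bearing governs: 35.1 kips.

35.1 kips (bearing governs)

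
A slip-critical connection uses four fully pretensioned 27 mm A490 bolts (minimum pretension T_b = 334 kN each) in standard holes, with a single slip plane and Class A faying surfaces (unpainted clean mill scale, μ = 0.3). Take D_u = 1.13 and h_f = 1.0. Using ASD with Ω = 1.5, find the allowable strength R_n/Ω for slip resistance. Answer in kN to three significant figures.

R_n = μ · D_u · h_f · T_b · n_s · n_b = 0.3 × 1.13 × 1.0 × 334 × 1 × 4 = 452.9 kN.
Allowable strength R_n/Ω = 452.9 / 1.5 = 302 kN.

302 kN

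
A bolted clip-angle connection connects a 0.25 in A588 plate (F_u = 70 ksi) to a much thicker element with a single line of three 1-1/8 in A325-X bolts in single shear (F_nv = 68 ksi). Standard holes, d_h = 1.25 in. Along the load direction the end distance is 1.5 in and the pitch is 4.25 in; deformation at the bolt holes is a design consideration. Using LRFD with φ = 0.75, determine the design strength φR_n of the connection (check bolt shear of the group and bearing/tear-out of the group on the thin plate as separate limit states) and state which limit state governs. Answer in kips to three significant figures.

84.7 kips (bearing governs)

Bolt shear: A_b = π·1.125²/4 = 0.994 in²; R_n = 68 × 0.994 × 3 × 1 = 202.8 kips → 0.75 × 202.8 = 152 kips.
Bearing (1.2 l_c t F_u ≤ 2.4 d t F_u): upper limit = 2.4·1.125·0.25·70 = 47.25 kips.
  Edge l_c = 1.5 − 1.25/2 = 0.875 → r_n = 18.38 kips; interior l_c = 4.25 − 1.25 = 3 → r_n = 47.25 kips.
  R_n,bearing = 1·18.38 + 2·47.25 = 112.9 kips → 0.75 × 112.9 = 84.7 kips.
Bearing governs: 84.7 kips.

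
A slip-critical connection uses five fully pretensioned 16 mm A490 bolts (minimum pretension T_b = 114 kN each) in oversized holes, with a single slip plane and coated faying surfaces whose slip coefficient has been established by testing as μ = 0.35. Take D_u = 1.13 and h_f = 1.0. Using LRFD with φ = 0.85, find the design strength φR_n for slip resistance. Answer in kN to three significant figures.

R_n = μ · D_u · h_f · T_b · n_s · n_b = 0.35 × 1.13 × 1.0 × 114 × 1 × 5 = 225.4 kN.
Design strength φR_n = 0.85 × 225.4 = 192 kN.

192 kN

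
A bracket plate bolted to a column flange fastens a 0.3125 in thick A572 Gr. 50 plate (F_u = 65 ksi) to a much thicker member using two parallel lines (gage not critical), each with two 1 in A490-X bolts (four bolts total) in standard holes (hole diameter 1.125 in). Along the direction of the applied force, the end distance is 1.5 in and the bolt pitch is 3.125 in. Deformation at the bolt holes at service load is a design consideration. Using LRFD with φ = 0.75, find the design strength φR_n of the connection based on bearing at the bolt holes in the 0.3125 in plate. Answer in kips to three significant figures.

107 kips

Per bolt r_n = 1.2 l_c t F_u ≤ 2.4 d t F_u; upper limit = 2.4 × 1 × 0.3125 × 65 = 48.75 kips.
Edge bolt: l_c = 1.5 − 1.125/2 = 0.9375 in → 1.2 × 0.9375 × 0.3125 × 65 = 22.85 → r_n = 22.85 kips.
Interior bolts: l_c = 3.125 − 1.125 = 2 in → 1.2 × 2 × 0.3125 × 65 = 48.75 → r_n = 48.75 kips.
R_n = 2 × 22.85 + 2 × 48.75 = 143.2 kips.
Design strength φR_n = 0.75 × 143.2 = 107 kips.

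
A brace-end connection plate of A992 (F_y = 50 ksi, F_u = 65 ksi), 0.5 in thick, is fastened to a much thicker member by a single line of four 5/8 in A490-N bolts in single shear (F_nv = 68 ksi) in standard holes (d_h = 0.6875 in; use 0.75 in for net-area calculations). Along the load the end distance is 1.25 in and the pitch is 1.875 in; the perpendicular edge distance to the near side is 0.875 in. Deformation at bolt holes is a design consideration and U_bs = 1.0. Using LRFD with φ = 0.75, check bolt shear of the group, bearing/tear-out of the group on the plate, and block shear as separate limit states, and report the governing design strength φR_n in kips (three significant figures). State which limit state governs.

62.6 kips (bolt shear governs)

Bolt shear: A_b = π·0.625²/4 = 0.3068 in²; R_n = 68 × 0.3068 × 4 × 1 = 83.45 kips → 0.75 × 83.45 = 62.6 kips.
Bearing: edge l_c = 0.9062, r_n = 35.34 kips; interior l_c = 1.188, r_n = 46.31 kips; R_n = 35.34 + 3·46.31 = 174.3 kips → 131 kips.
Block shear: A_gv = 3.438, A_nv = 2.125, A_nt = 0.25 in²; R_n = min(0.6F_uA_nv, 0.6F_yA_gv) + U_bs·F_u·A_nt = 99.12 kips → 74.3 kips.
Bolt shear governs: 62.6 kips.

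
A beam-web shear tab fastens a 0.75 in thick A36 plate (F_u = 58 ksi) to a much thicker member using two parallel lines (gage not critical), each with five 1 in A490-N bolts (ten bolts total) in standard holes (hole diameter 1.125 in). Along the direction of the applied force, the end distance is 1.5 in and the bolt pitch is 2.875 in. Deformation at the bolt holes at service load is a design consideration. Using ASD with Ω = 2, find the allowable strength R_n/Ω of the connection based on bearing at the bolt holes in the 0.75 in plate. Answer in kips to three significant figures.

Per bolt r_n = 1.2 l_c t F_u ≤ 2.4 d t F_u; upper limit = 2.4 × 1 × 0.75 × 58 = 104.4 kips.
Edge bolt: l_c = 1.5 − 1.125/2 = 0.9375 in → 1.2 × 0.9375 × 0.75 × 58 = 48.94 → r_n = 48.94 kips.
Interior bolts: l_c = 2.875 − 1.125 = 1.75 in → 1.2 × 1.75 × 0.75 × 58 = 91.35 → r_n = 91.35 kips.
R_n = 2 × 48.94 + 8 × 91.35 = 828.7 kips.
Allowable strength R_n/Ω = 828.7 / 2 = 414 kips.

414 kips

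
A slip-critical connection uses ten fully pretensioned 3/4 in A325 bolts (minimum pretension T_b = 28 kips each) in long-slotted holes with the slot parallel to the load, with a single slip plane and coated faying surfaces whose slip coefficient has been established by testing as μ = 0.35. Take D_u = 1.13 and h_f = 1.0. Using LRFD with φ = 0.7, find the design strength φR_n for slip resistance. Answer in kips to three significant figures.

77.5 kips

R_n = μ · D_u · h_f · T_b · n_s · n_b = 0.35 × 1.13 × 1.0 × 28 × 1 × 10 = 110.7 kips.
Design strength φR_n = 0.7 × 110.7 = 77.5 kips.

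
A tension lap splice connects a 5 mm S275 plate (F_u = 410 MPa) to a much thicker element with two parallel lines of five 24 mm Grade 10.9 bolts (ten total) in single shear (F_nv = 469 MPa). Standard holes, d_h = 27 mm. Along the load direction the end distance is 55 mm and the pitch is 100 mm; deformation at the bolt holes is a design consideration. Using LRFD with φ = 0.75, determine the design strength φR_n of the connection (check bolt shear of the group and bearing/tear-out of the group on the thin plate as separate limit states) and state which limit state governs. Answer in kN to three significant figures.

Bolt shear: A_b = π·24²/4 = 452.4 mm²; R_n = 469 × 452.4 × 10 × 1 / 1000 = 2122 kN → 0.75 × 2122 = 1590 kN.
Bearing (1.2 l_c t F_u ≤ 2.4 d t F_u): upper limit = 2.4·24·5·410 / 1000 = 118.1 kN.
  Edge l_c = 55 − 27/2 = 41.5 → r_n = 102.1 kN; interior l_c = 100 − 27 = 73 → r_n = 118.1 kN.
  R_n,bearing = 2·102.1 + 8·118.1 = 1149 kN → 0.75 × 1149 = 862 kN.
Bearing governs: 862 kN.

862 kN (bearing governs)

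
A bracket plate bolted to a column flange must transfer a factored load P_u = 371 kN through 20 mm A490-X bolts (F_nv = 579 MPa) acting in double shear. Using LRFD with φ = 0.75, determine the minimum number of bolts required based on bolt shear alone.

A_b = π·20²/4 = 314.2 mm².
Per-bolt design strength φR_n = 0.75 × 579 × 314.2 × 2 / 1000 = 272.8 kN.
n ≥ 371 / 272.8 = 1.36 → use 2 bolts.

2 bolts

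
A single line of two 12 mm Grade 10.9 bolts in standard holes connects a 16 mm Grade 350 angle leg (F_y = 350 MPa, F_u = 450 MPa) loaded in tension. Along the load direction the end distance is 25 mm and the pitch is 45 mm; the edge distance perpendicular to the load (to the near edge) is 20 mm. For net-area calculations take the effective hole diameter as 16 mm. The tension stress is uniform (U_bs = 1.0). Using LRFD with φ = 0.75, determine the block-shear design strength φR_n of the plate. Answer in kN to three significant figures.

214 kN

Shear plane L_v = 25 + 1·45 = 70 mm; A_gv = 70 × 16 = 1120 mm².
A_nv = (70 − 1.5·16) × 16 = 736 mm².
A_nt = (20 − 0.5·16) × 16 = 192 mm².
0.6 F_u A_nv = 198.7 kN; 0.6 F_y A_gv = 235.2 kN → shear rupture governs the shear term.
R_n = 198.7 + 1.0 × 450 × 192 / 1000 = 285.1 kN.
Design strength φR_n = 0.75 × 285.1 = 214 kN.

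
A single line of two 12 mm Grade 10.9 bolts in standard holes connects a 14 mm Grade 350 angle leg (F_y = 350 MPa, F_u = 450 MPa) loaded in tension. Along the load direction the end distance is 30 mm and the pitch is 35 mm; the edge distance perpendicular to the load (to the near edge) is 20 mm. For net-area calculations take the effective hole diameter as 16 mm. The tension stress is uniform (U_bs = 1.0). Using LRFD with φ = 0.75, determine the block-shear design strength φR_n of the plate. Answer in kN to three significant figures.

Shear plane L_v = 30 + 1·35 = 65 mm; A_gv = 65 × 14 = 910 mm².
A_nv = (65 − 1.5·16) × 14 = 574 mm².
A_nt = (20 − 0.5·16) × 14 = 168 mm².
0.6 F_u A_nv = 155 kN; 0.6 F_y A_gv = 191.1 kN → shear rupture governs the shear term.
R_n = 155 + 1.0 × 450 × 168 / 1000 = 230.6 kN.
Design strength φR_n = 0.75 × 230.6 = 173 kN.

173 kN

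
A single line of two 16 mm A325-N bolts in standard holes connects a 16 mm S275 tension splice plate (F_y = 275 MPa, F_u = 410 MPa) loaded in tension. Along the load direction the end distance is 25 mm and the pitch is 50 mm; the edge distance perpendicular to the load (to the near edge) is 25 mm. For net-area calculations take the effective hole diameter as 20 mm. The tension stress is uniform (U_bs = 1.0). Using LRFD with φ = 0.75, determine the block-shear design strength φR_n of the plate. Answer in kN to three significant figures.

Shear plane L_v = 25 + 1·50 = 75 mm; A_gv = 75 × 16 = 1200 mm².
A_nv = (75 − 1.5·20) × 16 = 720 mm².
A_nt = (25 − 0.5·20) × 16 = 240 mm².
0.6 F_u A_nv = 177.1 kN; 0.6 F_y A_gv = 198 kN → shear rupture governs the shear term.
R_n = 177.1 + 1.0 × 410 × 240 / 1000 = 275.5 kN.
Design strength φR_n = 0.75 × 275.5 = 207 kN.

207 kN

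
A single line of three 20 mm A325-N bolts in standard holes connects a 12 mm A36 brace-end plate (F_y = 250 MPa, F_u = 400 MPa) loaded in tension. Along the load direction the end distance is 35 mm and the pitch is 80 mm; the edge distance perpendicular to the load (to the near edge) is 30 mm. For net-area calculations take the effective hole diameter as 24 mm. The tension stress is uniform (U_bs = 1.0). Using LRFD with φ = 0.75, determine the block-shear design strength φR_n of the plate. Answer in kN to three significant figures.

Shear plane L_v = 35 + 2·80 = 195 mm; A_gv = 195 × 12 = 2340 mm².
A_nv = (195 − 2.5·24) × 12 = 1620 mm².
A_nt = (30 − 0.5·24) × 12 = 216 mm².
0.6 F_u A_nv = 388.8 kN; 0.6 F_y A_gv = 351 kN → shear yielding governs the shear term.
R_n = 351 + 1.0 × 400 × 216 / 1000 = 437.4 kN.
Design strength φR_n = 0.75 × 437.4 = 328 kN.

328 kN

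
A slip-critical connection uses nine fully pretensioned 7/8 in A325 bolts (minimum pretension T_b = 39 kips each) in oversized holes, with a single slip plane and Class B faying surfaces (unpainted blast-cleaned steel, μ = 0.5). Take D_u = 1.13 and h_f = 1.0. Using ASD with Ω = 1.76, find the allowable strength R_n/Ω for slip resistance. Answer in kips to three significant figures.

113 kips

R_n = μ · D_u · h_f · T_b · n_s · n_b = 0.5 × 1.13 × 1.0 × 39 × 1 × 9 = 198.3 kips.
Allowable strength R_n/Ω = 198.3 / 1.76 = 113 kips.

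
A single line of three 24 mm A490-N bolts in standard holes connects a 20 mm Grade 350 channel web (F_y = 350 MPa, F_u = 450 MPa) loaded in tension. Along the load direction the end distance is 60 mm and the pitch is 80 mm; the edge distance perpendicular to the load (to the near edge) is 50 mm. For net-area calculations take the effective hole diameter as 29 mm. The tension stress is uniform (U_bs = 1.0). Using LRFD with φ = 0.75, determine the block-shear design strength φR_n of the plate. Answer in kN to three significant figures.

Shear plane L_v = 60 + 2·80 = 220 mm; A_gv = 220 × 20 = 4400 mm².
A_nv = (220 − 2.5·29) × 20 = 2950 mm².
A_nt = (50 − 0.5·29) × 20 = 710 mm².
0.6 F_u A_nv = 796.5 kN; 0.6 F_y A_gv = 924 kN → shear rupture governs the shear term.
R_n = 796.5 + 1.0 × 450 × 710 / 1000 = 1116 kN.
Design strength φR_n = 0.75 × 1116 = 837 kN.

837 kN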